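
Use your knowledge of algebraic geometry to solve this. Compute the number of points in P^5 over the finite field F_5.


P^5(F_5) has (q^(n+1) - 1)/(q - 1) points.
= 5^5 + 5^4 + 5^3 + 5^2 + 5^1 + 5^0
= 3125 + 625 + 125 + 25 + 5 + 1
= 3906

3906


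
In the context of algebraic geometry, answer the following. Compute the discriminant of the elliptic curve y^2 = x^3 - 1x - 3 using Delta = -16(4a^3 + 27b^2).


Compute each component:
4a^3 = 4*(-1)^3 = 4*(-1) = -4
27b^2 = 27*(-3)^2 = 27*9 = 243
4a^3 + 27b^2 = -4 + 243 = 239
Delta = -16*239 = -3824

-3824


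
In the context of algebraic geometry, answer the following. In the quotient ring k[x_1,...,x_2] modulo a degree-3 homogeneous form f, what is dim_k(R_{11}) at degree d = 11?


For R = k[x_1,...,x_n]/(f) with f homogeneous of degree e:
The Hilbert series is (1 - t^e)/(1 - t)^n.
So h(d) = C(d+n-1, n-1) - C(d-e+n-1, n-1) for d >= e.
With n=2, e=3, d=11:
C(11+2-1, 2-1) = C(12, 1) = 12
C(11-3+2-1, 2-1) = C(9, 1) = 9
h(11) = 12 - 9 = 3

3


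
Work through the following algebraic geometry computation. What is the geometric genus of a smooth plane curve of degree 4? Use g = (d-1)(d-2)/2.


Using the genus formula for smooth plane curves:
g = (d-1)(d-2)/2
g = (4-1)(4-2)/2
g = 3*2/2
g = 6/2 = 3

3


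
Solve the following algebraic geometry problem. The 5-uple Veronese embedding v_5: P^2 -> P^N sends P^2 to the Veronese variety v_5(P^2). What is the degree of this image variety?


The Veronese variety v_5(P^2) has degree d^r.
d^r = 5^2 = 25

25


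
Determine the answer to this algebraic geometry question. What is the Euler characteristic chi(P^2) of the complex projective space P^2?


The complex projective space P^2 has one cell in each even real dimension 0, 2, ..., 4.
The cohomology groups are H^{2k}(P^2) = Z for k = 0,...,2, and 0 otherwise.
Euler characteristic = sum of Betti numbers = 1 per even-dimensional cohomology group.
chi(P^2) = 2 + 1 = 3

3


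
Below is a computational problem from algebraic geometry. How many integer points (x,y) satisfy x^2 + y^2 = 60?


Systematically check integer values of x where x^2 <= 60.
For each valid x, check if 60 - x^2 is a perfect square.
Total integer solutions found: 0

0


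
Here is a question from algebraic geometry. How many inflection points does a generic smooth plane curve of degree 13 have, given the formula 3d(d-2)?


For a general smooth plane curve C of degree d, the inflection points are
the intersection of C with its Hessian curve, which has degree 3(d-2).
By Bezout, the total intersection number is d * 3(d-2) = 13 * 33 = 429.
For a general curve every flex is ordinary, so each contributes
multiplicity 1 to C·Hess(C), and the number of distinct inflection
points is 3d(d-2).
Inflection points = 3*13*(13-2) = 3*13*11 = 429

429


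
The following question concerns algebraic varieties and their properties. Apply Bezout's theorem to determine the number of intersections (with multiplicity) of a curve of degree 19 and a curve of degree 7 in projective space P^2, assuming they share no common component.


Bezout's theorem states the intersection count equals the product of degrees.
Intersection count = 19 * 7 = 133

133


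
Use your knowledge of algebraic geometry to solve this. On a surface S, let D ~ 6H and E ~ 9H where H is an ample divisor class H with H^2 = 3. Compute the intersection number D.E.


Using bilinearity of the intersection pairing on a surface S:
(aH).(bH) = ab * (H.H)
We have H^2 = 3.
D.E = (6H).(9H) = 6*9*3
= 54*3
= 162

162


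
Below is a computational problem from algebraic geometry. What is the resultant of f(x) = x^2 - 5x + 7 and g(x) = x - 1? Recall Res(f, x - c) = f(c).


For Res(f, x - c), we evaluate f at x = c.
f(1) = 1^2 - 5*1 + 7
= 1 - 5 + 7
= -4 + 7 = 3
Res(f, g) = 3

3


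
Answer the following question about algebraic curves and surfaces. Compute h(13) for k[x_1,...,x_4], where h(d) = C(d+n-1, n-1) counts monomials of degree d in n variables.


The Hilbert function for the polynomial ring in 4 variables is:
h(d) = C(d+n-1, n-1)
h(13) = C(13+4-1, 4-1) = C(16, 3)
= 16! / (3! * 13!)
= 560

560


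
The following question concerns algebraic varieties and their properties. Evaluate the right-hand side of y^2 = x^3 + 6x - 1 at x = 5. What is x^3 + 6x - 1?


Compute x^3 + 6x - 1 at x = 5:
x^3 = 5^3 = 125
6*x = 6*5 = 30
Sum: 125 + 30 - 1 = 154

154


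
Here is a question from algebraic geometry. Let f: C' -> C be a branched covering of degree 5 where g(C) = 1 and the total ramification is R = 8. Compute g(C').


Riemann-Hurwitz formula: 2g' - 2 = d(2g - 2) + R
Given: d = 5, g = 1, R = 8
2g' - 2 = 5*(2*1 - 2) + 8
2g' - 2 = 5*0 + 8
2g' - 2 = 0 + 8 = 8
2g' = 10
g' = 5

5


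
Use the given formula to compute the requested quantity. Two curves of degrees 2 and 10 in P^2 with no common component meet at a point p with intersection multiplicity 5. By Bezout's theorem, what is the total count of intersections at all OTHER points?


By Bezout's theorem, the total intersection number is d1 * d2.
Total = 2 * 10 = 20
Intersection multiplicity at p = 5
Remaining intersections = 20 - 5 = 15

15


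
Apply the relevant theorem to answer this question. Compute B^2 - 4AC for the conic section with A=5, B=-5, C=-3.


The discriminant of a conic Ax^2 + Bxy + Cy^2 + ... = 0 is B^2 - 4AC.
B^2 = (-5)^2 = 25
4AC = 4*5*(-3) = -60
Discriminant = 25 + 60 = 85

85


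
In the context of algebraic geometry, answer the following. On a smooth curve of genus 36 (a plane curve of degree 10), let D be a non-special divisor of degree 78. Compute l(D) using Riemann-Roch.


First, compute the genus of a smooth plane curve of degree 10:
g = (d-1)(d-2)/2 = (10-1)(10-2)/2 = 36
For a non-special divisor D (i.e., h^1(D) = 0), Riemann-Roch gives:
l(D) = deg(D) - g + 1
Since deg(D) = 78 >= 2g - 1 = 71, D is non-special.
l(D) = 78 - 36 + 1 = 43

43


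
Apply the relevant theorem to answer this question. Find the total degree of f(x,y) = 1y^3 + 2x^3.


Examine each term for its total degree (sum of exponents).
  Term '1y^3' has total degree 0+3 = 3.
  Term '2x^3' has total degree 3+0 = 3.
The maximum total degree among all terms is 3.

3


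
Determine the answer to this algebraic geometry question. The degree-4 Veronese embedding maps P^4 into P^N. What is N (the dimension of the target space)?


The Veronese embedding v_d: P^n -> P^N maps each point to all
degree-d monomials in n+1 homogeneous coordinates.
N = C(n+d, d) - 1
N = C(4+4, 4) - 1
N = C(8, 4) - 1
C(8, 4) = 70
N = 70 - 1 = 69

69


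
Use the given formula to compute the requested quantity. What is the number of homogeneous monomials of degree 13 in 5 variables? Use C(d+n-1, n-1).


The number of degree-13 monomials in 5 variables is C(d+n-1, n-1).
= C(13+5-1, 5-1) = C(17, 4)
= 2380

2380


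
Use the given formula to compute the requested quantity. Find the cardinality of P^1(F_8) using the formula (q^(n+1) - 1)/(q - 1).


P^1(F_8) has (q^(n+1) - 1)/(q - 1) points.
= 8^1 + 8^0
= 8 + 1
= 9

9


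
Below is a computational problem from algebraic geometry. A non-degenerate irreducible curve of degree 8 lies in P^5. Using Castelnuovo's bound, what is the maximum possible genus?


Castelnuovo's bound: write d - 1 = m(r-1) + epsilon with 0 <= epsilon < r-1.
d - 1 = 8 - 1 = 7
r - 1 = 5 - 1 = 4
7 = 1*4 + 3, so m = 1, epsilon = 3
pi(d, r) = m(m-1)(r-1)/2 + m*epsilon
= 1*0*4/2 + 1*3
= 0/2 + 3
= 0 + 3 = 3

3


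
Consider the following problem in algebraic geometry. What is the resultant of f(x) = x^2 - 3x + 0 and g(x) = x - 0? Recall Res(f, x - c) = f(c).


For Res(f, x - c), we evaluate f at x = c.
f(0) = 0^2 - 3*0 + 0
= 0 + 0 + 0
= 0 + 0 = 0
Res(f, g) = 0

0


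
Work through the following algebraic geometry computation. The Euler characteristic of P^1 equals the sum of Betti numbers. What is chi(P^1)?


The complex projective space P^1 has one cell in each even real dimension 0, 2, ..., 2.
The cohomology groups are H^{2k}(P^1) = Z for k = 0,...,1, and 0 otherwise.
Euler characteristic = sum of Betti numbers = 1 per even-dimensional cohomology group.
chi(P^1) = 1 + 1 = 2

2


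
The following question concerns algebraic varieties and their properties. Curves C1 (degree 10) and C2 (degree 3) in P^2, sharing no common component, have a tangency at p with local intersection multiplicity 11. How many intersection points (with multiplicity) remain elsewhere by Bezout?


By Bezout's theorem, the total intersection number is d1 * d2.
Total = 10 * 3 = 30
Intersection multiplicity at p = 11
Remaining intersections = 30 - 11 = 19

19


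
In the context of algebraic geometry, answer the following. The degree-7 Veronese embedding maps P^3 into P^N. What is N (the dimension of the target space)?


The Veronese embedding v_d: P^n -> P^N maps each point to all
degree-d monomials in n+1 homogeneous coordinates.
N = C(n+d, d) - 1
N = C(3+7, 7) - 1
N = C(10, 7) - 1
C(10, 7) = 120
N = 120 - 1 = 119

119


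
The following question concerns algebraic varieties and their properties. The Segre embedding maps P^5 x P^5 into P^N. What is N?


The Segre embedding maps P^m x P^n into P^N via
all products of coordinates from each factor.
N = (m+1)(n+1) - 1
N = (5+1)(5+1) - 1
N = 6*6 - 1
N = 36 - 1 = 35

35


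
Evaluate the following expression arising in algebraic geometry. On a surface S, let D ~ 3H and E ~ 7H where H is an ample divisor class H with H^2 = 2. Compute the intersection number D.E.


Using bilinearity of the intersection pairing on a surface S:
(aH).(bH) = ab * (H.H)
We have H^2 = 2.
D.E = (3H).(7H) = 3*7*2
= 21*2
= 42

42


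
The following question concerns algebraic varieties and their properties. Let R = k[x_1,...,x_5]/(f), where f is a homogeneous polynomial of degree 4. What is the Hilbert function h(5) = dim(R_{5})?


For R = k[x_1,...,x_n]/(f) with f homogeneous of degree e:
The Hilbert series is (1 - t^e)/(1 - t)^n.
So h(d) = C(d+n-1, n-1) - C(d-e+n-1, n-1) for d >= e.
With n=5, e=4, d=5:
C(5+5-1, 5-1) = C(9, 4) = 126
C(5-4+5-1, 5-1) = C(5, 4) = 5
h(5) = 126 - 5 = 121

121


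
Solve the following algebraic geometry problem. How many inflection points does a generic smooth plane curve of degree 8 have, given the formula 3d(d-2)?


For a general smooth plane curve C of degree d, the inflection points are
the intersection of C with its Hessian curve, which has degree 3(d-2).
By Bezout, the total intersection number is d * 3(d-2) = 8 * 18 = 144.
For a general curve every flex is ordinary, so each contributes
multiplicity 1 to C·Hess(C), and the number of distinct inflection
points is 3d(d-2).
Inflection points = 3*8*(8-2) = 3*8*6 = 144

144


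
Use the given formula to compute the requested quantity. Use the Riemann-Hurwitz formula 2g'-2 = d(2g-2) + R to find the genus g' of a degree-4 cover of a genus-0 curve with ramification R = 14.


Riemann-Hurwitz formula: 2g' - 2 = d(2g - 2) + R
Given: d = 4, g = 0, R = 14
2g' - 2 = 4*(2*0 - 2) + 14
2g' - 2 = 4*(-2) + 14
2g' - 2 = -8 + 14 = 6
2g' = 8
g' = 4

4


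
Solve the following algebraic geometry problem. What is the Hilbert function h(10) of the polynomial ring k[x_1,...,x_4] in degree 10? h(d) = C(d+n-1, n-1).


The Hilbert function for the polynomial ring in 4 variables is:
h(d) = C(d+n-1, n-1)
h(10) = C(10+4-1, 4-1) = C(13, 3)
= 13! / (3! * 10!)
= 286

286


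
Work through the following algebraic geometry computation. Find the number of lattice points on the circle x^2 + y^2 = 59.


Systematically check integer values of x where x^2 <= 59.
For each valid x, check if 59 - x^2 is a perfect square.
Total integer solutions found: 0

0


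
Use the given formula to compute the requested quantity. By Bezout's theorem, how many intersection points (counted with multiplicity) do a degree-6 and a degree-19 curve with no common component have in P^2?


Bezout's theorem states the intersection count equals the product of degrees.
Intersection count = 6 * 19 = 114

114


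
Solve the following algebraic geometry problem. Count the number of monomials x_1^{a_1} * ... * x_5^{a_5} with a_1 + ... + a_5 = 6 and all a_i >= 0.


The number of degree-6 monomials in 5 variables is C(d+n-1, n-1).
= C(6+5-1, 5-1) = C(10, 4)
= 210

210


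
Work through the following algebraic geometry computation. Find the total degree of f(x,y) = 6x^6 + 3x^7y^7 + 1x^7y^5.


Examine each term for its total degree (sum of exponents).
  Term '6x^6' has total degree 6+0 = 6.
  Term '3x^7y^7' has total degree 7+7 = 14.
  Term '1x^7y^5' has total degree 7+5 = 12.
The maximum total degree among all terms is 14.

14


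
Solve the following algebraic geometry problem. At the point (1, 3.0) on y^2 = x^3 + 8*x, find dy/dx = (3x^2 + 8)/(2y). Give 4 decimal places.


Using implicit differentiation of y^2 = x^3 + 8*x:
2y * dy/dx = 3x^2 + 8
dy/dx = (3x^2 + 8)/(2y)
Numerator: 3*1^2 + 8 = 11
Denominator: 2*3.0 = 6.0
dy/dx = 11/6.0 = 1.8333

1.8333


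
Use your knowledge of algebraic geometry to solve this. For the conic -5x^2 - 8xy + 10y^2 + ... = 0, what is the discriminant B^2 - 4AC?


The discriminant of a conic Ax^2 + Bxy + Cy^2 + ... = 0 is B^2 - 4AC.
B^2 = (-8)^2 = 64
4AC = 4*(-5)*10 = -200
Discriminant = 64 + 200 = 264

264


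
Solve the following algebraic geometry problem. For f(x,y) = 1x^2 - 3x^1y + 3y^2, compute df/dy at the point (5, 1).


df/dy = (-3)*x^1 + 2*3*y^1
At (5,1): (-3)*5^1 + 2*3*1^1
= -15 + 6
= -9

-9


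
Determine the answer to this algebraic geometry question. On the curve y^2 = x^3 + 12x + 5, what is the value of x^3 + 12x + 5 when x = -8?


Compute x^3 + 12x + 5 at x = -8:
x^3 = (-8)^3 = -512
12*x = 12*(-8) = -96
Sum: -512 - 96 + 5 = -603

-603


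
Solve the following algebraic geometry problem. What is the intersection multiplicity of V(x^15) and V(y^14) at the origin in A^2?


The intersection multiplicity of V(x^a) and V(y^b) at the origin is:
I(O; V(x^15), V(y^14)) = dim_k(k[x,y]/(x^15, y^14))
A basis for k[x,y]/(x^15, y^14) is the set of monomials x^i * y^j
where 0 <= i < 15 and 0 <= j < 14.
The number of such monomials is 15 * 14 = 210

210


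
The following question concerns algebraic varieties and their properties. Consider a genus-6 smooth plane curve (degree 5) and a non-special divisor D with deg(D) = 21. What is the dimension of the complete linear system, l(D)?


First, compute the genus of a smooth plane curve of degree 5:
g = (d-1)(d-2)/2 = (5-1)(5-2)/2 = 6
For a non-special divisor D (i.e., h^1(D) = 0), Riemann-Roch gives:
l(D) = deg(D) - g + 1
Since deg(D) = 21 >= 2g - 1 = 11, D is non-special.
l(D) = 21 - 6 + 1 = 16

16


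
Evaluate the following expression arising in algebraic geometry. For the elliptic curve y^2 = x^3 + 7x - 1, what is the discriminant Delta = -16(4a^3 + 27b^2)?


Compute each component:
4a^3 = 4*7^3 = 4*343 = 1372
27b^2 = 27*(-1)^2 = 27*1 = 27
4a^3 + 27b^2 = 1372 + 27 = 1399
Delta = -16*1399 = -22384

-22384


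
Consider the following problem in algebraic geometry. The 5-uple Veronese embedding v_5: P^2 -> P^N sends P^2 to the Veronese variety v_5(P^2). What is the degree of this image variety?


The Veronese variety v_5(P^2) has degree d^r.
d^r = 5^2 = 25

25


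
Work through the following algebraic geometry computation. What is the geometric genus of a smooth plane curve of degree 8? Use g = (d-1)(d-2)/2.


Using the genus formula for smooth plane curves:
g = (d-1)(d-2)/2
g = (8-1)(8-2)/2
g = 7*6/2
g = 42/2 = 21

21


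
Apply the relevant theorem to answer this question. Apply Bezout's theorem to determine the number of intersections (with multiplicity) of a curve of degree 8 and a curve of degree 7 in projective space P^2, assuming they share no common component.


Bezout's theorem states the intersection count equals the product of degrees.
Intersection count = 8 * 7 = 56

56


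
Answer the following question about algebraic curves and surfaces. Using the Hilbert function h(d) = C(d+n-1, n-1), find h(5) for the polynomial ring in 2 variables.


The Hilbert function for the polynomial ring in 2 variables is:
h(d) = C(d+n-1, n-1)
h(5) = C(5+2-1, 2-1) = C(6, 1)
= 6! / (1! * 5!)
= 6

6


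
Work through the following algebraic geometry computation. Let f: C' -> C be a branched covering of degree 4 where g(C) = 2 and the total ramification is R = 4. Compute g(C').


Riemann-Hurwitz formula: 2g' - 2 = d(2g - 2) + R
Given: d = 4, g = 2, R = 4
2g' - 2 = 4*(2*2 - 2) + 4
2g' - 2 = 4*2 + 4
2g' - 2 = 8 + 4 = 12
2g' = 14
g' = 7

7


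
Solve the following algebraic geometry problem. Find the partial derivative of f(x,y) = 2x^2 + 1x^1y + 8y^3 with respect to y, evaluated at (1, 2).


df/dy = 1*x^1 + 3*8*y^2
At (1,2): 1*1^1 + 3*8*2^2
= 1 + 96
= 97

97


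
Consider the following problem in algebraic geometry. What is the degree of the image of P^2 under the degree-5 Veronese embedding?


The Veronese variety v_5(P^2) has degree d^r.
d^r = 5^2 = 25

25


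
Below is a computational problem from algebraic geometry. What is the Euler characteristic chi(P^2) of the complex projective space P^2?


The complex projective space P^2 has one cell in each even real dimension 0, 2, ..., 4.
The cohomology groups are H^{2k}(P^2) = Z for k = 0,...,2, and 0 otherwise.
Euler characteristic = sum of Betti numbers = 1 per even-dimensional cohomology group.
chi(P^2) = 2 + 1 = 3

3


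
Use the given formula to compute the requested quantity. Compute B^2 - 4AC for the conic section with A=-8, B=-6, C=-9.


The discriminant of a conic Ax^2 + Bxy + Cy^2 + ... = 0 is B^2 - 4AC.
B^2 = (-6)^2 = 36
4AC = 4*(-8)*(-9) = 288
Discriminant = 36 - 288 = -252

-252


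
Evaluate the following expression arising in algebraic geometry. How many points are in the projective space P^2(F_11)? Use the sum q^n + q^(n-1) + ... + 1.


P^2(F_11) has (q^(n+1) - 1)/(q - 1) points.
= 11^2 + 11^1 + 11^0
= 121 + 11 + 1
= 133

133


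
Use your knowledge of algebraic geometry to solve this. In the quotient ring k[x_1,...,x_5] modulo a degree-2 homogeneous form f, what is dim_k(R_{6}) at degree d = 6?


For R = k[x_1,...,x_n]/(f) with f homogeneous of degree e:
The Hilbert series is (1 - t^e)/(1 - t)^n.
So h(d) = C(d+n-1, n-1) - C(d-e+n-1, n-1) for d >= e.
With n=5, e=2, d=6:
C(6+5-1, 5-1) = C(10, 4) = 210
C(6-2+5-1, 5-1) = C(8, 4) = 70
h(6) = 210 - 70 = 140

140


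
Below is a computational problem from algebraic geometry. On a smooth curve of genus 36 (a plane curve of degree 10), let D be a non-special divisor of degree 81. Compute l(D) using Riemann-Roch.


First, compute the genus of a smooth plane curve of degree 10:
g = (d-1)(d-2)/2 = (10-1)(10-2)/2 = 36
For a non-special divisor D (i.e., h^1(D) = 0), Riemann-Roch gives:
l(D) = deg(D) - g + 1
Since deg(D) = 81 >= 2g - 1 = 71, D is non-special.
l(D) = 81 - 36 + 1 = 46

46


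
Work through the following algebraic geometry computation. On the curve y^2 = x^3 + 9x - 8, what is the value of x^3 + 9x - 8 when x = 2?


Compute x^3 + 9x - 8 at x = 2:
x^3 = 2^3 = 8
9*x = 9*2 = 18
Sum: 8 + 18 - 8 = 18

18


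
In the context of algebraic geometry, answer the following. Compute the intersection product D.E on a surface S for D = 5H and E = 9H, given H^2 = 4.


Using bilinearity of the intersection pairing on a surface S:
(aH).(bH) = ab * (H.H)
We have H^2 = 4.
D.E = (5H).(9H) = 5*9*4
= 45*4
= 180

180


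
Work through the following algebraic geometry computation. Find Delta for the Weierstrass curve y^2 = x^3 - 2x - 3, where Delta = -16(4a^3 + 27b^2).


Compute each component:
4a^3 = 4*(-2)^3 = 4*(-8) = -32
27b^2 = 27*(-3)^2 = 27*9 = 243
4a^3 + 27b^2 = -32 + 243 = 211
Delta = -16*211 = -3376

-3376


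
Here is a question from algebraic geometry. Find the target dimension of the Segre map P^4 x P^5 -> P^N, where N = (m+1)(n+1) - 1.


The Segre embedding maps P^m x P^n into P^N via
all products of coordinates from each factor.
N = (m+1)(n+1) - 1
N = (4+1)(5+1) - 1
N = 5*6 - 1
N = 30 - 1 = 29

29


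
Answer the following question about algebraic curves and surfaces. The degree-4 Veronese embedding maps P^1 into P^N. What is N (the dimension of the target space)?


The Veronese embedding v_d: P^n -> P^N maps each point to all
degree-d monomials in n+1 homogeneous coordinates.
N = C(n+d, d) - 1
N = C(1+4, 4) - 1
N = C(5, 4) - 1
C(5, 4) = 5
N = 5 - 1 = 4

4


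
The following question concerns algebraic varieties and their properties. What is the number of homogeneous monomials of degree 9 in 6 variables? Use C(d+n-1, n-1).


The number of degree-9 monomials in 6 variables is C(d+n-1, n-1).
= C(9+6-1, 6-1) = C(14, 5)
= 2002

2002


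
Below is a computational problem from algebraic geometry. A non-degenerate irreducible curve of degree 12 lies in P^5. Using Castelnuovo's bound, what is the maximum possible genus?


Castelnuovo's bound: write d - 1 = m(r-1) + epsilon with 0 <= epsilon < r-1.
d - 1 = 12 - 1 = 11
r - 1 = 5 - 1 = 4
11 = 2*4 + 3, so m = 2, epsilon = 3
pi(d, r) = m(m-1)(r-1)/2 + m*epsilon
= 2*1*4/2 + 2*3
= 8/2 + 6
= 4 + 6 = 10

10


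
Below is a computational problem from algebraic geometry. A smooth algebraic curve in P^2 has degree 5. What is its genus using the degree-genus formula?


Using the genus formula for smooth plane curves:
g = (d-1)(d-2)/2
g = (5-1)(5-2)/2
g = 4*3/2
g = 12/2 = 6

6


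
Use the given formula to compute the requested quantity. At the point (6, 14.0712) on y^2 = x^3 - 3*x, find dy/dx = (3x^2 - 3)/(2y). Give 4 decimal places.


Using implicit differentiation of y^2 = x^3 - 3*x:
2y * dy/dx = 3x^2 - 3
dy/dx = (3x^2 - 3)/(2y)
Numerator: 3*6^2 - 3 = 105
Denominator: 2*14.0712 = 28.1424
dy/dx = 105/28.1424 = 3.7310

3.7310


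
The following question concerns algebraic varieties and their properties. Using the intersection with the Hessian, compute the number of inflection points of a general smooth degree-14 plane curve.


For a general smooth plane curve C of degree d, the inflection points are
the intersection of C with its Hessian curve, which has degree 3(d-2).
By Bezout, the total intersection number is d * 3(d-2) = 14 * 36 = 504.
For a general curve every flex is ordinary, so each contributes
multiplicity 1 to C·Hess(C), and the number of distinct inflection
points is 3d(d-2).
Inflection points = 3*14*(14-2) = 3*14*12 = 504

504


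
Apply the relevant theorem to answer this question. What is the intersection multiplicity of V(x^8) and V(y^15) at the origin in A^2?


The intersection multiplicity of V(x^a) and V(y^b) at the origin is:
I(O; V(x^8), V(y^15)) = dim_k(k[x,y]/(x^8, y^15))
A basis for k[x,y]/(x^8, y^15) is the set of monomials x^i * y^j
where 0 <= i < 8 and 0 <= j < 15.
The number of such monomials is 8 * 15 = 120

120


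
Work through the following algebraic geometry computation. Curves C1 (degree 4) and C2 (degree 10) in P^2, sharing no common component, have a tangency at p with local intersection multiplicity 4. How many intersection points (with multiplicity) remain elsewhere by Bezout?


By Bezout's theorem, the total intersection number is d1 * d2.
Total = 4 * 10 = 40
Intersection multiplicity at p = 4
Remaining intersections = 40 - 4 = 36

36


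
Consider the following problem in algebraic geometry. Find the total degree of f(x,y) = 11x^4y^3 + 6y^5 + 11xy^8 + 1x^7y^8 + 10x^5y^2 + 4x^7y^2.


Examine each term for its total degree (sum of exponents).
  Term '11x^4y^3' has total degree 4+3 = 7.
  Term '6y^5' has total degree 0+5 = 5.
  Term '11xy^8' has total degree 1+8 = 9.
  Term '1x^7y^8' has total degree 7+8 = 15.
  Term '10x^5y^2' has total degree 5+2 = 7.
  Term '4x^7y^2' has total degree 7+2 = 9.
The maximum total degree among all terms is 15.

15


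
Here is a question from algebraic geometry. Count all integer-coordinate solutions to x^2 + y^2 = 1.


Systematically check integer values of x where x^2 <= 1.
For each valid x, check if 1 - x^2 is a perfect square.
x=0: 1 - 0 = 1, sqrt = 1 (valid)
x=1: 1 - 1 = 0, sqrt = 0 (valid)
Total integer solutions found: 4

4


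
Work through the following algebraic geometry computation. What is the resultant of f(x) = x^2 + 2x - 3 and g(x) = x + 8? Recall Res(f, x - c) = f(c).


For Res(f, x - c), we evaluate f at x = c.
f(-8) = (-8)^2 + 2*(-8) - 3
= 64 - 16 - 3
= 48 - 3 = 45
Res(f, g) = 45

45


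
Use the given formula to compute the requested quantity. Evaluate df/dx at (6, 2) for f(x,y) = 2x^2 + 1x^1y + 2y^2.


df/dx = 2*2*x^1 + 1*1*x^0*y
At (6,2): 2*2*6^1 + 1*1*6^0*2
= 24 + 2
= 26

26


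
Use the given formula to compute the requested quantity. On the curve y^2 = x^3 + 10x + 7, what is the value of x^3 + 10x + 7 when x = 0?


Compute x^3 + 10x + 7 at x = 0:
x^3 = 0^3 = 0
10*x = 10*0 = 0
Sum: 0 + 0 + 7 = 7

7


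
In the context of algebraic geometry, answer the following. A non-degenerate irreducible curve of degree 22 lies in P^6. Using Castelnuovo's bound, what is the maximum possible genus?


Castelnuovo's bound: write d - 1 = m(r-1) + epsilon with 0 <= epsilon < r-1.
d - 1 = 22 - 1 = 21
r - 1 = 6 - 1 = 5
21 = 4*5 + 1, so m = 4, epsilon = 1
pi(d, r) = m(m-1)(r-1)/2 + m*epsilon
= 4*3*5/2 + 4*1
= 60/2 + 4
= 30 + 4 = 34

34


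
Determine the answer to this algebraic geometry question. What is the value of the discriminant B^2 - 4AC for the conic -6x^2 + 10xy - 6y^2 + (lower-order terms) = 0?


The discriminant of a conic Ax^2 + Bxy + Cy^2 + ... = 0 is B^2 - 4AC.
B^2 = 10^2 = 100
4AC = 4*(-6)*(-6) = 144
Discriminant = 100 - 144 = -44

-44


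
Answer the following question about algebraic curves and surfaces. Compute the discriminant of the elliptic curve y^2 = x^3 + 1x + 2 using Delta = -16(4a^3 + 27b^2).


Compute each component:
4a^3 = 4*1^3 = 4*1 = 4
27b^2 = 27*2^2 = 27*4 = 108
4a^3 + 27b^2 = 4 + 108 = 112
Delta = -16*112 = -1792

-1792


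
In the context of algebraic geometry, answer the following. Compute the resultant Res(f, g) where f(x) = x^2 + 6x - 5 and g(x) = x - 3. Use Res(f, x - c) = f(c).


For Res(f, x - c), we evaluate f at x = c.
f(3) = 3^2 + 6*3 - 5
= 9 + 18 - 5
= 27 - 5 = 22
Res(f, g) = 22

22


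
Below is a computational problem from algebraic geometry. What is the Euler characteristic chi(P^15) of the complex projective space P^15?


The complex projective space P^15 has one cell in each even real dimension 0, 2, ..., 30.
The cohomology groups are H^{2k}(P^15) = Z for k = 0,...,15, and 0 otherwise.
Euler characteristic = sum of Betti numbers = 1 per even-dimensional cohomology group.
chi(P^15) = 15 + 1 = 16

16


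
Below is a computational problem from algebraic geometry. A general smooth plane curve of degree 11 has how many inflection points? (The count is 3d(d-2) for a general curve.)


For a general smooth plane curve C of degree d, the inflection points are
the intersection of C with its Hessian curve, which has degree 3(d-2).
By Bezout, the total intersection number is d * 3(d-2) = 11 * 27 = 297.
For a general curve every flex is ordinary, so each contributes
multiplicity 1 to C·Hess(C), and the number of distinct inflection
points is 3d(d-2).
Inflection points = 3*11*(11-2) = 3*11*9 = 297

297


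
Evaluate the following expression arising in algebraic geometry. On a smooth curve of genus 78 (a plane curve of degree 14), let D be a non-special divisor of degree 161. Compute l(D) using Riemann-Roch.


First, compute the genus of a smooth plane curve of degree 14:
g = (d-1)(d-2)/2 = (14-1)(14-2)/2 = 78
For a non-special divisor D (i.e., h^1(D) = 0), Riemann-Roch gives:
l(D) = deg(D) - g + 1
Since deg(D) = 161 >= 2g - 1 = 155, D is non-special.
l(D) = 161 - 78 + 1 = 84

84


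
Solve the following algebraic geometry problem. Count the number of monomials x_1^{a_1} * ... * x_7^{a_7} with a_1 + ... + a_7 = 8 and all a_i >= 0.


The number of degree-8 monomials in 7 variables is C(d+n-1, n-1).
= C(8+7-1, 7-1) = C(14, 6)
= 3003

3003


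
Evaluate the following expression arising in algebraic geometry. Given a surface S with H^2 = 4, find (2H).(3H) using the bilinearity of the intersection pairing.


Using bilinearity of the intersection pairing on a surface S:
(aH).(bH) = ab * (H.H)
We have H^2 = 4.
D.E = (2H).(3H) = 2*3*4
= 6*4
= 24

24


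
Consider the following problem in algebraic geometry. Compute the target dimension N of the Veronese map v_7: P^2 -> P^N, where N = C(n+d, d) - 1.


The Veronese embedding v_d: P^n -> P^N maps each point to all
degree-d monomials in n+1 homogeneous coordinates.
N = C(n+d, d) - 1
N = C(2+7, 7) - 1
N = C(9, 7) - 1
C(9, 7) = 36
N = 36 - 1 = 35

35


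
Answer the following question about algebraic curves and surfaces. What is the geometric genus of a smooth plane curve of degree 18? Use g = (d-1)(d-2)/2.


Using the genus formula for smooth plane curves:
g = (d-1)(d-2)/2
g = (18-1)(18-2)/2
g = 17*16/2
g = 272/2 = 136

136


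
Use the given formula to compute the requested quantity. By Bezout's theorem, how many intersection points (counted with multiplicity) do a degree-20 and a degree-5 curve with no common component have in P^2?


Bezout's theorem states the intersection count equals the product of degrees.
Intersection count = 20 * 5 = 100

100


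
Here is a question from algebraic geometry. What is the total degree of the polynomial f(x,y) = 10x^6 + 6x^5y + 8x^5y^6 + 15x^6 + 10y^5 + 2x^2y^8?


Examine each term for its total degree (sum of exponents).
  Term '10x^6' has total degree 6+0 = 6.
  Term '6x^5y' has total degree 5+1 = 6.
  Term '8x^5y^6' has total degree 5+6 = 11.
  Term '15x^6' has total degree 6+0 = 6.
  Term '10y^5' has total degree 0+5 = 5.
  Term '2x^2y^8' has total degree 2+8 = 10.
The maximum total degree among all terms is 11.

11


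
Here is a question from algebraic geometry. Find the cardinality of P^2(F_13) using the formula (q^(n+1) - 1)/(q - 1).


P^2(F_13) has (q^(n+1) - 1)/(q - 1) points.
= 13^2 + 13^1 + 13^0
= 169 + 13 + 1
= 183

183


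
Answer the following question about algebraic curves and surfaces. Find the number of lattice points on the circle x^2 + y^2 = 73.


Systematically check integer values of x where x^2 <= 73.
For each valid x, check if 73 - x^2 is a perfect square.
x=3: 73 - 9 = 64, sqrt = 8 (valid)
x=8: 73 - 64 = 9, sqrt = 3 (valid)
Total integer solutions found: 8

8


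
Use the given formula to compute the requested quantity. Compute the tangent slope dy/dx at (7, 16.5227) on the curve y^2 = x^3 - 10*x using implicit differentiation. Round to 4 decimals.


Using implicit differentiation of y^2 = x^3 - 10*x:
2y * dy/dx = 3x^2 - 10
dy/dx = (3x^2 - 10)/(2y)
Numerator: 3*7^2 - 10 = 137
Denominator: 2*16.5227 = 33.0454
dy/dx = 137/33.0454 = 4.1458

4.1458


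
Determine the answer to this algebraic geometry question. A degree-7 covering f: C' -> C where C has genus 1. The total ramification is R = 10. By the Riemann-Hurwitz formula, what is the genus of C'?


Riemann-Hurwitz formula: 2g' - 2 = d(2g - 2) + R
Given: d = 7, g = 1, R = 10
2g' - 2 = 7*(2*1 - 2) + 10
2g' - 2 = 7*0 + 10
2g' - 2 = 0 + 10 = 10
2g' = 12
g' = 6

6


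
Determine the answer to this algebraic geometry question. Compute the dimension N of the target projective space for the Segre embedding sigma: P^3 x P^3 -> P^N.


The Segre embedding maps P^m x P^n into P^N via
all products of coordinates from each factor.
N = (m+1)(n+1) - 1
N = (3+1)(3+1) - 1
N = 4*4 - 1
N = 16 - 1 = 15

15


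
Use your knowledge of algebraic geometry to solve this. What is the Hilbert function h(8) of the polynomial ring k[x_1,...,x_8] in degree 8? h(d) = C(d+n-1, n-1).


The Hilbert function for the polynomial ring in 8 variables is:
h(d) = C(d+n-1, n-1)
h(8) = C(8+8-1, 8-1) = C(15, 7)
= 15! / (7! * 8!)
= 6435

6435


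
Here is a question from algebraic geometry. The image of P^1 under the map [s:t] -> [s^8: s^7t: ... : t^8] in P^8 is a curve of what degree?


The rational normal curve in P^8 is the image of P^1 under the 8-uple Veronese.
A general hyperplane in P^8 pulls back to a degree-8 form on P^1, which has 8 zeros,
so the curve meets a general hyperplane in 8 points. Degree = 8.

8


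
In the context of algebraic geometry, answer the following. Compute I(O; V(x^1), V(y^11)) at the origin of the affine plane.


The intersection multiplicity of V(x^a) and V(y^b) at the origin is:
I(O; V(x^1), V(y^11)) = dim_k(k[x,y]/(x^1, y^11))
A basis for k[x,y]/(x^1, y^11) is the set of monomials x^i * y^j
where 0 <= i < 1 and 0 <= j < 11.
The number of such monomials is 1 * 11 = 11

11


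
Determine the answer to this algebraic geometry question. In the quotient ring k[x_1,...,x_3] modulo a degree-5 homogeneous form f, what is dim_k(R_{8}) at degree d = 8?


For R = k[x_1,...,x_n]/(f) with f homogeneous of degree e:
The Hilbert series is (1 - t^e)/(1 - t)^n.
So h(d) = C(d+n-1, n-1) - C(d-e+n-1, n-1) for d >= e.
With n=3, e=5, d=8:
C(8+3-1, 3-1) = C(10, 2) = 45
C(8-5+3-1, 3-1) = C(5, 2) = 10
h(8) = 45 - 10 = 35

35


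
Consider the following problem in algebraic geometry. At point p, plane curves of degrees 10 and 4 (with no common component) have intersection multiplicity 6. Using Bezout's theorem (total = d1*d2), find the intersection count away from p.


By Bezout's theorem, the total intersection number is d1 * d2.
Total = 10 * 4 = 40
Intersection multiplicity at p = 6
Remaining intersections = 40 - 6 = 34

34


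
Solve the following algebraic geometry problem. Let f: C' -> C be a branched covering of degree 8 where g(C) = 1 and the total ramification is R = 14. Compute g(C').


Riemann-Hurwitz formula: 2g' - 2 = d(2g - 2) + R
Given: d = 8, g = 1, R = 14
2g' - 2 = 8*(2*1 - 2) + 14
2g' - 2 = 8*0 + 14
2g' - 2 = 0 + 14 = 14
2g' = 16
g' = 8

8


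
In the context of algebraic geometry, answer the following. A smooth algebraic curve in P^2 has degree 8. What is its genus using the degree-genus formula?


Using the genus formula for smooth plane curves:
g = (d-1)(d-2)/2
g = (8-1)(8-2)/2
g = 7*6/2
g = 42/2 = 21

21


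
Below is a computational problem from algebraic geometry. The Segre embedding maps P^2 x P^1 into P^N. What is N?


The Segre embedding maps P^m x P^n into P^N via
all products of coordinates from each factor.
N = (m+1)(n+1) - 1
N = (2+1)(1+1) - 1
N = 3*2 - 1
N = 6 - 1 = 5

5


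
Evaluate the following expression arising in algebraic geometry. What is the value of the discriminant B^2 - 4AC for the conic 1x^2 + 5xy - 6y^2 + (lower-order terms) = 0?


The discriminant of a conic Ax^2 + Bxy + Cy^2 + ... = 0 is B^2 - 4AC.
B^2 = 5^2 = 25
4AC = 4*1*(-6) = -24
Discriminant = 25 + 24 = 49

49


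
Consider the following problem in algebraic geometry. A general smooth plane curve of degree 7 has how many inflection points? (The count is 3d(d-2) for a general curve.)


For a general smooth plane curve C of degree d, the inflection points are
the intersection of C with its Hessian curve, which has degree 3(d-2).
By Bezout, the total intersection number is d * 3(d-2) = 7 * 15 = 105.
For a general curve every flex is ordinary, so each contributes
multiplicity 1 to C·Hess(C), and the number of distinct inflection
points is 3d(d-2).
Inflection points = 3*7*(7-2) = 3*7*5 = 105

105


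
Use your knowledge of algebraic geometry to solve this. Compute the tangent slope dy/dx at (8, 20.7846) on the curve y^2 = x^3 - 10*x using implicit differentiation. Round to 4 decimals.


Using implicit differentiation of y^2 = x^3 - 10*x:
2y * dy/dx = 3x^2 - 10
dy/dx = (3x^2 - 10)/(2y)
Numerator: 3*8^2 - 10 = 182
Denominator: 2*20.7846 = 41.5692
dy/dx = 182/41.5692 = 4.3782

4.3782


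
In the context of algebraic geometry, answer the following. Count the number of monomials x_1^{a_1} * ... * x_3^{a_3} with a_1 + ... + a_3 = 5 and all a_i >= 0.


The number of degree-5 monomials in 3 variables is C(d+n-1, n-1).
= C(5+3-1, 3-1) = C(7, 2)
= 21

21


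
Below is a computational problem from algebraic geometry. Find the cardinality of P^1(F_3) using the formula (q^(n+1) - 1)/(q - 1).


P^1(F_3) has (q^(n+1) - 1)/(q - 1) points.
= 3^1 + 3^0
= 3 + 1
= 4

4


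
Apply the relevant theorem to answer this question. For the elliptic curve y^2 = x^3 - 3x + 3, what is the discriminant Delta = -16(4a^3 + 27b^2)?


Compute each component:
4a^3 = 4*(-3)^3 = 4*(-27) = -108
27b^2 = 27*3^2 = 27*9 = 243
4a^3 + 27b^2 = -108 + 243 = 135
Delta = -16*135 = -2160

-2160


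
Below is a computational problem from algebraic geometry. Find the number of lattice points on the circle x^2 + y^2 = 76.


Systematically check integer values of x where x^2 <= 76.
For each valid x, check if 76 - x^2 is a perfect square.
Total integer solutions found: 0

0


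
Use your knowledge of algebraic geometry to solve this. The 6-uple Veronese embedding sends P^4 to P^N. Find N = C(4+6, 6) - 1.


The Veronese embedding v_d: P^n -> P^N maps each point to all
degree-d monomials in n+1 homogeneous coordinates.
N = C(n+d, d) - 1
N = C(4+6, 6) - 1
N = C(10, 6) - 1
C(10, 6) = 210
N = 210 - 1 = 209

209


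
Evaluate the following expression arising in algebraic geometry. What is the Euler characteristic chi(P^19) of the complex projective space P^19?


The complex projective space P^19 has one cell in each even real dimension 0, 2, ..., 38.
The cohomology groups are H^{2k}(P^19) = Z for k = 0,...,19, and 0 otherwise.
Euler characteristic = sum of Betti numbers = 1 per even-dimensional cohomology group.
chi(P^19) = 19 + 1 = 20

20


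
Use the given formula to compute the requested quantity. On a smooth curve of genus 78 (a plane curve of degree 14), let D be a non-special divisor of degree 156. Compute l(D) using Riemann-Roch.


First, compute the genus of a smooth plane curve of degree 14:
g = (d-1)(d-2)/2 = (14-1)(14-2)/2 = 78
For a non-special divisor D (i.e., h^1(D) = 0), Riemann-Roch gives:
l(D) = deg(D) - g + 1
Since deg(D) = 156 >= 2g - 1 = 155, D is non-special.
l(D) = 156 - 78 + 1 = 79

79


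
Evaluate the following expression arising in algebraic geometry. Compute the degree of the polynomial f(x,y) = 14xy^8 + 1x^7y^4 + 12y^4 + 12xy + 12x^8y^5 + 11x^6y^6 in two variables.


Examine each term for its total degree (sum of exponents).
  Term '14xy^8' has total degree 1+8 = 9.
  Term '1x^7y^4' has total degree 7+4 = 11.
  Term '12y^4' has total degree 0+4 = 4.
  Term '12xy' has total degree 1+1 = 2.
  Term '12x^8y^5' has total degree 8+5 = 13.
  Term '11x^6y^6' has total degree 6+6 = 12.
The maximum total degree among all terms is 13.

13


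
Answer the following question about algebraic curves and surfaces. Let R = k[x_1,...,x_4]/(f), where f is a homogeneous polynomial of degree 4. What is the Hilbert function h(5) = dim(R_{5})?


For R = k[x_1,...,x_n]/(f) with f homogeneous of degree e:
The Hilbert series is (1 - t^e)/(1 - t)^n.
So h(d) = C(d+n-1, n-1) - C(d-e+n-1, n-1) for d >= e.
With n=4, e=4, d=5:
C(5+4-1, 4-1) = C(8, 3) = 56
C(5-4+4-1, 4-1) = C(4, 3) = 4
h(5) = 56 - 4 = 52

52


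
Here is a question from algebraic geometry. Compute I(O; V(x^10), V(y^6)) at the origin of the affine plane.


The intersection multiplicity of V(x^a) and V(y^b) at the origin is:
I(O; V(x^10), V(y^6)) = dim_k(k[x,y]/(x^10, y^6))
A basis for k[x,y]/(x^10, y^6) is the set of monomials x^i * y^j
where 0 <= i < 10 and 0 <= j < 6.
The number of such monomials is 10 * 6 = 60

60


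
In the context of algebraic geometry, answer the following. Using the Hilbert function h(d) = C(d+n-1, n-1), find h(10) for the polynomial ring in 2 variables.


The Hilbert function for the polynomial ring in 2 variables is:
h(d) = C(d+n-1, n-1)
h(10) = C(10+2-1, 2-1) = C(11, 1)
= 11! / (1! * 10!)
= 11

11


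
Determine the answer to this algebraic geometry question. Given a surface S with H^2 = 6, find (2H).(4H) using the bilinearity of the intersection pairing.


Using bilinearity of the intersection pairing on a surface S:
(aH).(bH) = ab * (H.H)
We have H^2 = 6.
D.E = (2H).(4H) = 2*4*6
= 8*6
= 48

48
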